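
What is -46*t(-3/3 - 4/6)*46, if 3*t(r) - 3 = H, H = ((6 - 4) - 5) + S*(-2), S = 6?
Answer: 8464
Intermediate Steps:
H = -15 (H = ((6 - 4) - 5) + 6*(-2) = (2 - 5) - 12 = -3 - 12 = -15)
t(r) = -4 (t(r) = 1 + (⅓)*(-15) = 1 - 5 = -4)
-46*t(-3/3 - 4/6)*46 = -46*(-4)*46 = 184*46 = 8464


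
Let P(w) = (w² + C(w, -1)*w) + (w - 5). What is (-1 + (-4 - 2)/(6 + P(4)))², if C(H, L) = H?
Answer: 1849/1369 ≈ 1.3506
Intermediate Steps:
P(w) = -5 + w + 2*w² (P(w) = (w² + w*w) + (w - 5) = (w² + w²) + (-5 + w) = 2*w² + (-5 + w) = -5 + w + 2*w²)
(-1 + (-4 - 2)/(6 + P(4)))² = (-1 + (-4 - 2)/(6 + (-5 + 4 + 2*4²)))² = (-1 - 6/(6 + (-5 + 4 + 2*16)))² = (-1 - 6/(6 + (-5 + 4 + 32)))² = (-1 - 6/(6 + 31))² = (-1 - 6/37)² = (-43/37)² = 1849/1369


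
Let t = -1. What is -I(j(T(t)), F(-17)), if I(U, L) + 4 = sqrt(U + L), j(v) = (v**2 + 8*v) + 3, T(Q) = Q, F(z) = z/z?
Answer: 4 - I*sqrt(3) ≈ 4.0 - 1.732*I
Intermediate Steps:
F(z) = 1
j(v) = 3 + v**2 + 8*v
I(U, L) = -4 + sqrt(L + U) (I(U, L) = -4 + sqrt(U + L) = -4 + sqrt(L + U))
-I(j(T(t)), F(-17)) = -(-4 + sqrt(1 + (3 + (-1)**2 + 8*(-1)))) = -(-4 + sqrt(1 + (3 + 1 - 8))) = -(-4 + sqrt(1 - 4)) = -(-4 + sqrt(-3)) = -(-4 + I*sqrt(3)) = 4 - I*sqrt(3)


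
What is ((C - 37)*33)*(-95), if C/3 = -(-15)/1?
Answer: -25080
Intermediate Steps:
C = 45 (C = 3*(-(-15)/1) = 3*(-(-15)) = 3*(-1*(-15)) = 3*15 = 45)
((C - 37)*33)*(-95) = ((45 - 37)*33)*(-95) = (8*33)*(-95) = 264*(-95) = -25080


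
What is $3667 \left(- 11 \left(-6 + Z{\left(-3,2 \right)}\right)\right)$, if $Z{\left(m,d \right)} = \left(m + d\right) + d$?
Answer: $201685$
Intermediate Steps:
$Z{\left(m,d \right)} = m + 2 d$ ($Z{\left(m,d \right)} = \left(d + m\right) + d = m + 2 d$)
$3667 \left(- 11 \left(-6 + Z{\left(-3,2 \right)}\right)\right) = 3667 \left(- 11 \left(-6 + \left(-3 + 2 \cdot 2\right)\right)\right) = 3667 \left(- 11 \left(-6 + \left(-3 + 4\right)\right)\right) = 3667 \left(- 11 \left(-6 + 1\right)\right) = 3667 \left(\left(-11\right) \left(-5\right)\right) = 3667 \cdot 55 = 201685$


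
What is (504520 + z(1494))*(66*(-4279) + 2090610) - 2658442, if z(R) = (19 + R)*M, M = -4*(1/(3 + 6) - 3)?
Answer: 2831646248098/3 ≈ 9.4388e+11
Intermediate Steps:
M = 104/9 (M = -4*(1/9 - 3) = -4*(-26/9) = 104/9 ≈ 11.556)
z(R) = 1976/9 + 104*R/9 (z(R) = (19 + R)*(104/9) = 1976/9 + 104*R/9)
(504520 + z(1494))*(66*(-4279) + 2090610) - 2658442 = (504520 + (1976/9 + (104/9)*1494))*(66*(-4279) + 2090610) - 2658442 = (504520 + (1976/9 + 17264))*(-282414 + 2090610) - 2658442 = (504520 + 157352/9)*1808196 - 2658442 = (4698032/9)*1808196 - 2658442 = 2831654223424/3 - 2658442 = 2831646248098/3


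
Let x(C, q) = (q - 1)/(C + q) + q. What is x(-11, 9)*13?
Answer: 65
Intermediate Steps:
x(C, q) = q + (-1 + q)/(C + q) (x(C, q) = (-1 + q)/(C + q) + q = q + (-1 + q)/(C + q))
x(-11, 9)*13 = ((-1 + 9 + 9**2 - 11*9)/(-11 + 9))*13 = ((-1 + 9 + 81 - 99)/(-2))*13 = -1/2*(-10)*13 = 5*13 = 65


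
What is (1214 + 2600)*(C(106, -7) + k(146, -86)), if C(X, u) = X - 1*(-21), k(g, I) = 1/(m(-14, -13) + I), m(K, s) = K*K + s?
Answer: 46988480/97 ≈ 4.8442e+5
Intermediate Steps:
m(K, s) = s + K² (m(K, s) = K² + s = s + K²)
k(g, I) = 1/(183 + I) (k(g, I) = 1/((-13 + (-14)²) + I) = 1/((-13 + 196) + I) = 1/(183 + I))
C(X, u) = 21 + X (C(X, u) = X + 21 = 21 + X)
(1214 + 2600)*(C(106, -7) + k(146, -86)) = (1214 + 2600)*((21 + 106) + 1/(183 - 86)) = 3814*(127 + 1/97) = 3814*(12320/97) = 46988480/97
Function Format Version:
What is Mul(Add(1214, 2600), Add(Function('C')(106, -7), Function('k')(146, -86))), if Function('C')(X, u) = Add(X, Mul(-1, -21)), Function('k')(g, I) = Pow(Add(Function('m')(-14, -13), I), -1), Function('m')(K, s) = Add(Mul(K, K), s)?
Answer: Rational(46988480, 97) ≈ 4.8442e+5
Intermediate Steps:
Function('m')(K, s) = Add(s, Pow(K, 2)) (Function('m')(K, s) = Add(Pow(K, 2), s) = Add(s, Pow(K, 2)))
Function('k')(g, I) = Pow(Add(183, I), -1) (Function('k')(g, I) = Pow(Add(Add(-13, Pow(-14, 2)), I), -1) = Pow(Add(Add(-13, 196), I), -1) = Pow(Add(183, I), -1))
Function('C')(X, u) = Add(21, X) (Function('C')(X, u) = Add(X, 21) = Add(21, X))
Mul(Add(1214, 2600), Add(Function('C')(106, -7), Function('k')(146, -86))) = Mul(Add(1214, 2600), Add(Add(21, 106), Pow(Add(183, -86), -1))) = Mul(3814, Add(127, Pow(97, -1))) = Mul(3814, Add(127, Rational(1, 97))) = Mul(3814, Rational(12320, 97)) = Rational(46988480, 97)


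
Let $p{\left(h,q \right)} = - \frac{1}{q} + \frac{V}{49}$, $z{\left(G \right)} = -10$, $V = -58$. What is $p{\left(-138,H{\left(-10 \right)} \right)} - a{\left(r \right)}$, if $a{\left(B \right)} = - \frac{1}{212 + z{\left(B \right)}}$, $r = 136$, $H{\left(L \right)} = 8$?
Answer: $- \frac{51617}{39592} \approx -1.3037$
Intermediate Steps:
$p{\left(h,q \right)} = - \frac{58}{49} - \frac{1}{q}$ ($p{\left(h,q \right)} = - \frac{1}{q} - \frac{58}{49} = - \frac{58}{49} - \frac{1}{q}$)
$a{\left(B \right)} = - \frac{1}{202}$ ($a{\left(B \right)} = - \frac{1}{212 - 10} = - \frac{1}{202}$)
$p{\left(-138,H{\left(-10 \right)} \right)} - a{\left(r \right)} = \left(- \frac{58}{49} - \frac{1}{8}\right) - - \frac{1}{202} = \left(- \frac{58}{49} - \frac{1}{8}\right) + \frac{1}{202} = - \frac{513}{392} + \frac{1}{202} = - \frac{51617}{39592}$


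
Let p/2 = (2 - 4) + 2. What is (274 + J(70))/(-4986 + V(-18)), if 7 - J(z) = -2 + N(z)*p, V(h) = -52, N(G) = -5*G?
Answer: -283/5038 ≈ -0.056173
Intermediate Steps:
p = 0 (p = 2*((2 - 4) + 2) = 2*(-2 + 2) = 2*0 = 0)
J(z) = 9 (J(z) = 7 - (-2 - 5*z*0) = 7 - (-2 + 0) = 7 - 1*(-2) = 7 + 2 = 9)
(274 + J(70))/(-4986 + V(-18)) = (274 + 9)/(-4986 - 52) = 283/(-5038) = 283*(-1/5038) = -283/5038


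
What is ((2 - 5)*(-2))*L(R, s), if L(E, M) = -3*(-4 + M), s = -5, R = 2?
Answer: 162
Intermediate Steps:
L(E, M) = 12 - 3*M
((2 - 5)*(-2))*L(R, s) = ((2 - 5)*(-2))*(12 - 3*(-5)) = (-3*(-2))*(12 + 15) = 6*27 = 162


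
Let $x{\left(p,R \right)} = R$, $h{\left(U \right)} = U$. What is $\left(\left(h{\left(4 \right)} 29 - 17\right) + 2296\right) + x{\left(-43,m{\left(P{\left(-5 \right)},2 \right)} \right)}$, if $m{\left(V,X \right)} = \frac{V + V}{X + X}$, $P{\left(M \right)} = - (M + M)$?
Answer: $2400$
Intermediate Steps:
$P{\left(M \right)} = - 2 M$
$m{\left(V,X \right)} = \frac{V}{X}$ ($m{\left(V,X \right)} = \frac{2 V}{2 X} = 2 V \frac{1}{2 X} = \frac{V}{X}$)
$\left(\left(h{\left(4 \right)} 29 - 17\right) + 2296\right) + x{\left(-43,m{\left(P{\left(-5 \right)},2 \right)} \right)} = \left(\left(4 \cdot 29 - 17\right) + 2296\right) + \frac{\left(-2\right) \left(-5\right)}{2} = \left(\left(116 - 17\right) + 2296\right) + 10 \cdot \frac{1}{2} = \left(99 + 2296\right) + 5 = 2395 + 5 = 2400$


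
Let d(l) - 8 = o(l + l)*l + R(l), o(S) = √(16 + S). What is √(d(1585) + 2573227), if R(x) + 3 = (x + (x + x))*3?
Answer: √(2587497 + 4755*√354) ≈ 1636.1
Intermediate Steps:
R(x) = -3 + 9*x (R(x) = -3 + (x + (x + x))*3 = -3 + (x + 2*x)*3 = -3 + (3*x)*3 = -3 + 9*x)
d(l) = 5 + 9*l + l*√(16 + 2*l) (d(l) = 8 + (√(16 + (l + l))*l + (-3 + 9*l)) = 8 + (√(16 + 2*l)*l + (-3 + 9*l)) = 8 + (l*√(16 + 2*l) + (-3 + 9*l)) = 8 + (-3 + 9*l + l*√(16 + 2*l)) = 5 + 9*l + l*√(16 + 2*l))
√(d(1585) + 2573227) = √((5 + 9*1585 + 1585*√(16 + 2*1585)) + 2573227) = √((5 + 14265 + 1585*√(16 + 3170)) + 2573227) = √((5 + 14265 + 1585*√3186) + 2573227) = √((5 + 14265 + 1585*(3*√354)) + 2573227) = √((5 + 14265 + 4755*√354) + 2573227) = √((14270 + 4755*√354) + 2573227) = √(2587497 + 4755*√354)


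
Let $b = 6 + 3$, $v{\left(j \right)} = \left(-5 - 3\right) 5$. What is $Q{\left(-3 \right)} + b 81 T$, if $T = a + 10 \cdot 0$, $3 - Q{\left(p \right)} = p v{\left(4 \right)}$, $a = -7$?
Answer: $-5220$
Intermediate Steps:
$v{\left(j \right)} = -40$ ($v{\left(j \right)} = \left(-8\right) 5 = -40$)
$Q{\left(p \right)} = 3 + 40 p$ ($Q{\left(p \right)} = 3 - p \left(-40\right) = 3 - - 40 p = 3 + 40 p$)
$b = 9$
$T = -7$ ($T = -7 + 10 \cdot 0 = -7 + 0 = -7$)
$Q{\left(-3 \right)} + b 81 T = \left(3 + 40 \left(-3\right)\right) + 9 \cdot 81 \left(-7\right) = \left(3 - 120\right) + 729 \left(-7\right) = -117 - 5103 = -5220$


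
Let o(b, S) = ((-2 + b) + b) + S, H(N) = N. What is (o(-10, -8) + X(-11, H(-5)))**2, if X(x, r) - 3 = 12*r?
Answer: 7569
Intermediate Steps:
X(x, r) = 3 + 12*r
o(b, S) = -2 + S + 2*b (o(b, S) = (-2 + 2*b) + S = -2 + S + 2*b)
(o(-10, -8) + X(-11, H(-5)))**2 = ((-2 - 8 + 2*(-10)) + (3 + 12*(-5)))**2 = ((-2 - 8 - 20) + (3 - 60))**2 = (-30 - 57)**2 = (-87)**2 = 7569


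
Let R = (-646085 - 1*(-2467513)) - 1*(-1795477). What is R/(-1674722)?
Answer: -3616905/1674722 ≈ -2.1597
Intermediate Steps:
R = 3616905 (R = (-646085 + 2467513) + 1795477 = 1821428 + 1795477 = 3616905)
R/(-1674722) = 3616905/(-1674722) = 3616905*(-1/1674722) = -3616905/1674722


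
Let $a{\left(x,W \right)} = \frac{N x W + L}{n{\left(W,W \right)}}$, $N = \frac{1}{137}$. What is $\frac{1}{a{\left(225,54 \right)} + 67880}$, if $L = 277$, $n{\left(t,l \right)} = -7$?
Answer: $\frac{137}{9292403} \approx 1.4743 \cdot 10^{-5}$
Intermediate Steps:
$N = \frac{1}{137} \approx 0.0072993$
$a{\left(x,W \right)} = - \frac{277}{7} - \frac{W x}{959}$ ($a{\left(x,W \right)} = \frac{\frac{x}{137} W + 277}{-7} = \left(\frac{W x}{137} + 277\right) \left(- \frac{1}{7}\right) = \left(277 + \frac{W x}{137}\right) \left(- \frac{1}{7}\right) = - \frac{277}{7} - \frac{W x}{959}$)
$\frac{1}{a{\left(225,54 \right)} + 67880} = \frac{1}{\left(- \frac{277}{7} - \frac{54}{959} \cdot 225\right) + 67880} = \frac{1}{\left(- \frac{277}{7} - \frac{12150}{959}\right) + 67880} = \frac{1}{- \frac{7157}{137} + 67880} = \frac{1}{\frac{9292403}{137}} = \frac{137}{9292403}$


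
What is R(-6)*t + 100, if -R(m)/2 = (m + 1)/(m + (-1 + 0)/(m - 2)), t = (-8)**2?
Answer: -420/47 ≈ -8.9362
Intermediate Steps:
t = 64
R(m) = -2*(1 + m)/(m - 1/(-2 + m)) (R(m) = -2*(m + 1)/(m + (-1 + 0)/(m - 2)) = -2*(1 + m)/(m - 1/(-2 + m)))
R(-6)*t + 100 = (2*(-2 + (-6)**2 - 1*(-6))/(1 - 1*(-6)**2 + 2*(-6)))*64 + 100 = (2*(-2 + 36 + 6)/(1 - 1*36 - 12))*64 + 100 = (2*40/(1 - 36 - 12))*64 + 100 = (2*40/(-47))*64 + 100 = (2*(-1/47)*40)*64 + 100 = -80/47*64 + 100 = -5120/47 + 100 = -420/47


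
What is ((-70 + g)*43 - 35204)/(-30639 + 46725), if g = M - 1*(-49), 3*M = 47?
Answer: -53150/24129 ≈ -2.2027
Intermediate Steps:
M = 47/3 (M = (⅓)*47 = 47/3 ≈ 15.667)
g = 194/3 (g = 47/3 - 1*(-49) = 47/3 + 49 = 194/3 ≈ 64.667)
((-70 + g)*43 - 35204)/(-30639 + 46725) = ((-70 + 194/3)*43 - 35204)/(-30639 + 46725) = (-16/3*43 - 35204)/16086 = (-688/3 - 35204)*(1/16086) = -106300/3*1/16086 = -53150/24129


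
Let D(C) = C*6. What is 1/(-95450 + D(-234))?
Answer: -1/96854 ≈ -1.0325e-5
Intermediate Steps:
D(C) = 6*C
1/(-95450 + D(-234)) = 1/(-95450 + 6*(-234)) = 1/(-95450 - 1404) = 1/(-96854) = -1/96854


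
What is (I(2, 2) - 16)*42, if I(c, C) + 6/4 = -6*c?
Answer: -1239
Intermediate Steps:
I(c, C) = -3/2 - 6*c
(I(2, 2) - 16)*42 = ((-3/2 - 6*2) - 16)*42 = ((-3/2 - 12) - 16)*42 = (-27/2 - 16)*42 = -59/2*42 = -1239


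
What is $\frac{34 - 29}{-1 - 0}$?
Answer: $-5$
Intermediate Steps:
$\frac{34 - 29}{-1 - 0} = \frac{5}{-1 + 0} = \frac{5}{-1} = 5 \left(-1\right) = -5$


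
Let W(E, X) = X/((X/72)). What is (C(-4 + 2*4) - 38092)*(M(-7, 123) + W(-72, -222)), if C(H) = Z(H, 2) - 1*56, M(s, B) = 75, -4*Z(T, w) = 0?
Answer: -5607756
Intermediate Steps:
Z(T, w) = 0 (Z(T, w) = -¼*0 = 0)
W(E, X) = 72 (W(E, X) = X/((X*(1/72))) = X/((X/72)) = X*(72/X) = 72)
C(H) = -56 (C(H) = 0 - 1*56 = 0 - 56 = -56)
(C(-4 + 2*4) - 38092)*(M(-7, 123) + W(-72, -222)) = (-56 - 38092)*(75 + 72) = -38148*147 = -5607756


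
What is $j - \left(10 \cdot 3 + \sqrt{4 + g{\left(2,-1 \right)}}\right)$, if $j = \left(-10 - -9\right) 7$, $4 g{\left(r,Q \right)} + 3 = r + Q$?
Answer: $-37 - \frac{\sqrt{14}}{2} \approx -38.871$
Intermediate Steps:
$g{\left(r,Q \right)} = - \frac{3}{4} + \frac{Q}{4} + \frac{r}{4}$ ($g{\left(r,Q \right)} = - \frac{3}{4} + \frac{r + Q}{4} = - \frac{3}{4} + \frac{Q + r}{4} = - \frac{3}{4} + \left(\frac{Q}{4} + \frac{r}{4}\right) = - \frac{3}{4} + \frac{Q}{4} + \frac{r}{4}$)
$j = -7$ ($j = \left(-10 + 9\right) 7 = \left(-1\right) 7 = -7$)
$j - \left(10 \cdot 3 + \sqrt{4 + g{\left(2,-1 \right)}}\right) = -7 - \left(10 \cdot 3 + \sqrt{4 + \left(- \frac{3}{4} + \frac{1}{4} \left(-1\right) + \frac{1}{4} \cdot 2\right)}\right) = -7 - \left(30 + \sqrt{4 - \frac{1}{2}}\right) = -7 - \left(30 + \sqrt{\frac{7}{2}}\right) = -7 - \left(30 + \frac{\sqrt{14}}{2}\right) = -37 - \frac{\sqrt{14}}{2}$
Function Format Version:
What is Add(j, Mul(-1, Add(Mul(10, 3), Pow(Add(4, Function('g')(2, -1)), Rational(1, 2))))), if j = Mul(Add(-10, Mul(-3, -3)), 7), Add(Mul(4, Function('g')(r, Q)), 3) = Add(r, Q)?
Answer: Add(-37, Mul(Rational(-1, 2), Pow(14, Rational(1, 2)))) ≈ -38.871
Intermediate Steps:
Function('g')(r, Q) = Add(Rational(-3, 4), Mul(Rational(1, 4), Q), Mul(Rational(1, 4), r)) (Function('g')(r, Q) = Add(Rational(-3, 4), Mul(Rational(1, 4), Add(r, Q))) = Add(Rational(-3, 4), Mul(Rational(1, 4), Add(Q, r))) = Add(Rational(-3, 4), Add(Mul(Rational(1, 4), Q), Mul(Rational(1, 4), r))) = Add(Rational(-3, 4), Mul(Rational(1, 4), Q), Mul(Rational(1, 4), r)))
j = -7 (j = Mul(Add(-10, 9), 7) = Mul(-1, 7) = -7)
Add(j, Mul(-1, Add(Mul(10, 3), Pow(Add(4, Function('g')(2, -1)), Rational(1, 2))))) = Add(-7, Mul(-1, Add(Mul(10, 3), Pow(Add(4, Add(Rational(-3, 4), Mul(Rational(1, 4), -1), Mul(Rational(1, 4), 2))), Rational(1, 2))))) = Add(-7, Mul(-1, Add(30, Pow(Add(4, Add(Rational(-3, 4), Rational(-1, 4), Rational(1, 2))), Rational(1, 2))))) = Add(-7, Mul(-1, Add(30, Pow(Add(4, Rational(-1, 2)), Rational(1, 2))))) = Add(-7, Mul(-1, Add(30, Pow(Rational(7, 2), Rational(1, 2))))) = Add(-7, Mul(-1, Add(30, Mul(Rational(1, 2), Pow(14, Rational(1, 2)))))) = Add(-7, Add(-30, Mul(Rational(-1, 2), Pow(14, Rational(1, 2))))) = Add(-37, Mul(Rational(-1, 2), Pow(14, Rational(1, 2))))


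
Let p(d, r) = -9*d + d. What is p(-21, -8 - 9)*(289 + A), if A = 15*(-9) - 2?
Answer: 25536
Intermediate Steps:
A = -137 (A = -135 - 2 = -137)
p(d, r) = -8*d
p(-21, -8 - 9)*(289 + A) = (-8*(-21))*(289 - 137) = 168*152 = 25536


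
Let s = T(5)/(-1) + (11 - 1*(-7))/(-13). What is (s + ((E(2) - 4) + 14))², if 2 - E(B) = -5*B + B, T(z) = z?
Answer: 31329/169 ≈ 185.38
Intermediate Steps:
E(B) = 2 + 4*B (E(B) = 2 - (-5*B + B) = 2 - (-4)*B = 2 + 4*B)
s = -83/13 (s = 5/(-1) + (11 - 1*(-7))/(-13) = 5*(-1) + (11 + 7)*(-1/13) = -5 + 18*(-1/13) = -5 - 18/13 = -83/13 ≈ -6.3846)
(s + ((E(2) - 4) + 14))² = (-83/13 + (((2 + 4*2) - 4) + 14))² = (-83/13 + (((2 + 8) - 4) + 14))² = (-83/13 + ((10 - 4) + 14))² = (-83/13 + (6 + 14))² = (-83/13 + 20)² = (177/13)² = 31329/169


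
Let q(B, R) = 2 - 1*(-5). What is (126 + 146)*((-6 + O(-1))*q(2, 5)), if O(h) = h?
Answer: -13328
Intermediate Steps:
q(B, R) = 7 (q(B, R) = 2 + 5 = 7)
(126 + 146)*((-6 + O(-1))*q(2, 5)) = (126 + 146)*((-6 - 1)*7) = 272*(-7*7) = 272*(-49) = -13328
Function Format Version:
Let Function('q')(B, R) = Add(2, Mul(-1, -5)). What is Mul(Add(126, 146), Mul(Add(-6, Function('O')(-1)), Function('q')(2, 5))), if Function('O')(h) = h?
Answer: -13328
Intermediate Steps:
Function('q')(B, R) = 7 (Function('q')(B, R) = Add(2, 5) = 7)
Mul(Add(126, 146), Mul(Add(-6, Function('O')(-1)), Function('q')(2, 5))) = Mul(Add(126, 146), Mul(Add(-6, -1), 7)) = Mul(272, Mul(-7, 7)) = Mul(272, -49) = -13328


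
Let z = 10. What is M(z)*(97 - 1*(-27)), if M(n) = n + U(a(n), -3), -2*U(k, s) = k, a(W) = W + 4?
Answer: 372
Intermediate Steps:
a(W) = 4 + W
U(k, s) = -k/2
M(n) = -2 + n/2 (M(n) = n - (4 + n)/2 = n + (-2 - n/2) = -2 + n/2)
M(z)*(97 - 1*(-27)) = (-2 + (½)*10)*(97 - 1*(-27)) = (-2 + 5)*(97 + 27) = 3*124 = 372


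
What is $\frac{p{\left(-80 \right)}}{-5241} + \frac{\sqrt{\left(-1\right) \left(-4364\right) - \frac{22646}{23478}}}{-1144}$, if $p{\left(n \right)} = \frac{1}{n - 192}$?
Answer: $\frac{1}{1425552} - \frac{\sqrt{3557658363}}{1033032} \approx -0.057738$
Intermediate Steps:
$p{\left(n \right)} = \frac{1}{-192 + n}$
$\frac{p{\left(-80 \right)}}{-5241} + \frac{\sqrt{\left(-1\right) \left(-4364\right) - \frac{22646}{23478}}}{-1144} = \frac{1}{\left(-192 - 80\right) \left(-5241\right)} + \frac{\sqrt{\left(-1\right) \left(-4364\right) - \frac{22646}{23478}}}{-1144} = \frac{1}{-272} \left(- \frac{1}{5241}\right) + \sqrt{4364 - \frac{871}{903}} \left(- \frac{1}{1144}\right) = \left(- \frac{1}{272}\right) \left(- \frac{1}{5241}\right) + \sqrt{4364 - \frac{871}{903}} \left(- \frac{1}{1144}\right) = \frac{1}{1425552} + \sqrt{\frac{3939821}{903}} \left(- \frac{1}{1144}\right) = \frac{1}{1425552} + \frac{\sqrt{3557658363}}{903} \left(- \frac{1}{1144}\right) = \frac{1}{1425552} - \frac{\sqrt{3557658363}}{1033032}$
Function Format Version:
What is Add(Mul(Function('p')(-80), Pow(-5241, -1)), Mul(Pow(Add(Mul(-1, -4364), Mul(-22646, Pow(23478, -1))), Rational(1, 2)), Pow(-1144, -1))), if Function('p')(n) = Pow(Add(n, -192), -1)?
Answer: Add(Rational(1, 1425552), Mul(Rational(-1, 1033032), Pow(3557658363, Rational(1, 2)))) ≈ -0.057738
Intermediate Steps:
Function('p')(n) = Pow(Add(-192, n), -1)
Add(Mul(Function('p')(-80), Pow(-5241, -1)), Mul(Pow(Add(Mul(-1, -4364), Mul(-22646, Pow(23478, -1))), Rational(1, 2)), Pow(-1144, -1))) = Add(Mul(Pow(Add(-192, -80), -1), Pow(-5241, -1)), Mul(Pow(Add(Mul(-1, -4364), Mul(-22646, Pow(23478, -1))), Rational(1, 2)), Pow(-1144, -1))) = Add(Mul(Pow(-272, -1), Rational(-1, 5241)), Mul(Pow(Add(4364, Mul(-22646, Rational(1, 23478))), Rational(1, 2)), Rational(-1, 1144))) = Add(Mul(Rational(-1, 272), Rational(-1, 5241)), Mul(Pow(Add(4364, Rational(-871, 903)), Rational(1, 2)), Rational(-1, 1144))) = Add(Rational(1, 1425552), Mul(Pow(Rational(3939821, 903), Rational(1, 2)), Rational(-1, 1144))) = Add(Rational(1, 1425552), Mul(Mul(Rational(1, 903), Pow(3557658363, Rational(1, 2))), Rational(-1, 1144))) = Add(Rational(1, 1425552), Mul(Rational(-1, 1033032), Pow(3557658363, Rational(1, 2))))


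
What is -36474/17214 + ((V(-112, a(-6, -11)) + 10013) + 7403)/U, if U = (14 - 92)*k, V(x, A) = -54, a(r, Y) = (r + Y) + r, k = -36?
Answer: 16370873/4028076 ≈ 4.0642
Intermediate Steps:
a(r, Y) = Y + 2*r (a(r, Y) = (Y + r) + r = Y + 2*r)
U = 2808 (U = (14 - 92)*(-36) = -78*(-36) = 2808)
-36474/17214 + ((V(-112, a(-6, -11)) + 10013) + 7403)/U = -36474/17214 + ((-54 + 10013) + 7403)/2808 = -36474*1/17214 + (9959 + 7403)*(1/2808) = -6079/2869 + 17362*(1/2808) = -6079/2869 + 8681/1404 = 16370873/4028076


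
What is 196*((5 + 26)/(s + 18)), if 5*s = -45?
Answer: 6076/9 ≈ 675.11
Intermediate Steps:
s = -9 (s = (⅕)*(-45) = -9)
196*((5 + 26)/(s + 18)) = 196*((5 + 26)/(-9 + 18)) = 196*(31/9) = 6076/9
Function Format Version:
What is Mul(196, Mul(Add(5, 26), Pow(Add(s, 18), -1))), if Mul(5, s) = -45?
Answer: Rational(6076, 9) ≈ 675.11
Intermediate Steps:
s = -9 (s = Mul(Rational(1, 5), -45) = -9)
Mul(196, Mul(Add(5, 26), Pow(Add(s, 18), -1))) = Mul(196, Mul(Add(5, 26), Pow(Add(-9, 18), -1))) = Mul(196, Mul(31, Pow(9, -1))) = Mul(196, Mul(31, Rational(1, 9))) = Mul(196, Rational(31, 9)) = Rational(6076, 9)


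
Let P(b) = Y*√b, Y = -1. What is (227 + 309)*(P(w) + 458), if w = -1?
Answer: 245488 - 536*I ≈ 2.4549e+5 - 536.0*I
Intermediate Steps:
P(b) = -√b
(227 + 309)*(P(w) + 458) = (227 + 309)*(-√(-1) + 458) = 536*(-I + 458) = 536*(458 - I) = 245488 - 536*I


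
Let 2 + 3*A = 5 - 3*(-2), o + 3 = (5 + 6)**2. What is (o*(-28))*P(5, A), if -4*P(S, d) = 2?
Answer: 1652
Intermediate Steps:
o = 118 (o = -3 + (5 + 6)**2 = -3 + 11**2 = -3 + 121 = 118)
A = 3 (A = -2/3 + (5 - 3*(-2))/3 = -2/3 + (5 + 6)/3 = -2/3 + (1/3)*11 = -2/3 + 11/3 = 3)
P(S, d) = -1/2 (P(S, d) = -1/4*2 = -1/2)
(o*(-28))*P(5, A) = (118*(-28))*(-1/2) = -3304*(-1/2) = 1652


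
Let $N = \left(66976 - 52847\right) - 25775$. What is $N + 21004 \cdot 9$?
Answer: $177390$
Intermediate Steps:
$N = -11646$ ($N = \left(66976 - 52847\right) - 25775 = 14129 - 25775 = -11646$)
$N + 21004 \cdot 9 = -11646 + 21004 \cdot 9 = -11646 + 189036 = 177390$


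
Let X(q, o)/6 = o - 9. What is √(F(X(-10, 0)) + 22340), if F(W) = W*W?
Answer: 2*√6314 ≈ 158.92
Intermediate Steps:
X(q, o) = -54 + 6*o (X(q, o) = 6*(o - 9) = 6*(-9 + o) = -54 + 6*o)
F(W) = W²
√(F(X(-10, 0)) + 22340) = √((-54 + 6*0)² + 22340) = √((-54 + 0)² + 22340) = √((-54)² + 22340) = √(2916 + 22340) = √25256 = 2*√6314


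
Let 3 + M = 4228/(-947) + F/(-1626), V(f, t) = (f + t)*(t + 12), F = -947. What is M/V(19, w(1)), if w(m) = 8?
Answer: -2119477/166300776 ≈ -0.012745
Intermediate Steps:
V(f, t) = (12 + t)*(f + t) (V(f, t) = (f + t)*(12 + t) = (12 + t)*(f + t))
M = -10597385/1539822 (M = -3 + (4228/(-947) - 947/(-1626)) = -3 + (4228*(-1/947) - 947*(-1/1626)) = -3 + (-4228/947 + 947/1626) = -3 - 5977919/1539822 = -10597385/1539822 ≈ -6.8822)
M/V(19, w(1)) = -10597385/(1539822*(8**2 + 12*19 + 12*8 + 19*8)) = -10597385/(1539822*(64 + 228 + 96 + 152)) = -10597385/1539822/540 = -10597385/1539822*1/540 = -2119477/166300776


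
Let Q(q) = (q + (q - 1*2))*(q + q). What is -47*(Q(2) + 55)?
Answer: -2961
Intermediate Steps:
Q(q) = 2*q*(-2 + 2*q) (Q(q) = (q + (q - 2))*(2*q) = (q + (-2 + q))*(2*q) = (-2 + 2*q)*(2*q) = 2*q*(-2 + 2*q))
-47*(Q(2) + 55) = -47*(4*2*(-1 + 2) + 55) = -47*(4*2*1 + 55) = -47*(8 + 55) = -47*63 = -2961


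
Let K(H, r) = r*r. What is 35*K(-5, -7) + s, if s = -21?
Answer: 1694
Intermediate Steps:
K(H, r) = r²
35*K(-5, -7) + s = 35*(-7)² - 21 = 35*49 - 21 = 1715 - 21 = 1694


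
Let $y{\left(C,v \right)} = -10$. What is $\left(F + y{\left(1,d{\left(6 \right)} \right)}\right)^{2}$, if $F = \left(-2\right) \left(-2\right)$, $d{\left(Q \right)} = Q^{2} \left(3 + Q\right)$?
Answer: $36$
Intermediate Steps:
$F = 4$
$\left(F + y{\left(1,d{\left(6 \right)} \right)}\right)^{2} = \left(4 - 10\right)^{2} = \left(-6\right)^{2} = 36$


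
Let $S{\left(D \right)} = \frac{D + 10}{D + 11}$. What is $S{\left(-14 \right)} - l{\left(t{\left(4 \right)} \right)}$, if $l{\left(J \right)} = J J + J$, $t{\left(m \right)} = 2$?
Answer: $- \frac{14}{3} \approx -4.6667$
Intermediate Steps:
$l{\left(J \right)} = J + J^{2}$ ($l{\left(J \right)} = J^{2} + J = J + J^{2}$)
$S{\left(D \right)} = \frac{10 + D}{11 + D}$
$S{\left(-14 \right)} - l{\left(t{\left(4 \right)} \right)} = \frac{10 - 14}{11 - 14} - 2 \left(1 + 2\right) = \frac{1}{-3} \left(-4\right) - 2 \cdot 3 = \left(- \frac{1}{3}\right) \left(-4\right) - 6 = \frac{4}{3} - 6 = - \frac{14}{3}$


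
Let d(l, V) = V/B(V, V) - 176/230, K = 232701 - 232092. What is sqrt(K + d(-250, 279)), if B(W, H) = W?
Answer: sqrt(8057130)/115 ≈ 24.683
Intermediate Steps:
K = 609
d(l, V) = 27/115 (d(l, V) = V/V - 176/230 = 1 - 176*1/230 = 1 - 88/115 = 27/115)
sqrt(K + d(-250, 279)) = sqrt(609 + 27/115) = sqrt(70062/115) = sqrt(8057130)/115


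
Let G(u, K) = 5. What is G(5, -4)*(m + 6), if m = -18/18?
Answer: 25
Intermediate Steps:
m = -1 (m = -18*1/18 = -1)
G(5, -4)*(m + 6) = 5*(-1 + 6) = 5*5 = 25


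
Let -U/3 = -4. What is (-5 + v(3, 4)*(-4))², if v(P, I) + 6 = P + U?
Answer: 1681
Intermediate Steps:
U = 12 (U = -3*(-4) = 12)
v(P, I) = 6 + P (v(P, I) = -6 + (P + 12) = -6 + (12 + P) = 6 + P)
(-5 + v(3, 4)*(-4))² = (-5 + (6 + 3)*(-4))² = (-5 + 9*(-4))² = (-5 - 36)² = (-41)² = 1681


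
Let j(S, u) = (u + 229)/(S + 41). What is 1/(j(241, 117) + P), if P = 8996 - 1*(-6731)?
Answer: 141/2217680 ≈ 6.3580e-5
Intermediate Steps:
j(S, u) = (229 + u)/(41 + S)
P = 15727 (P = 8996 + 6731 = 15727)
1/(j(241, 117) + P) = 1/((229 + 117)/(41 + 241) + 15727) = 1/(346/282 + 15727) = 1/((1/282)*346 + 15727) = 1/(173/141 + 15727) = 1/(2217680/141) = 141/2217680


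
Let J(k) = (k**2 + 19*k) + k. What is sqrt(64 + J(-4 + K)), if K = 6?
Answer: 6*sqrt(3) ≈ 10.392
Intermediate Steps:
J(k) = k**2 + 20*k
sqrt(64 + J(-4 + K)) = sqrt(64 + (-4 + 6)*(20 + (-4 + 6))) = sqrt(64 + 2*(20 + 2)) = sqrt(64 + 2*22) = sqrt(64 + 44) = sqrt(108) = 6*sqrt(3)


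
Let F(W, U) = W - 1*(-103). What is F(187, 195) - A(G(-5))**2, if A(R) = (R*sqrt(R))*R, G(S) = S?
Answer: 3415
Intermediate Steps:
F(W, U) = 103 + W (F(W, U) = W + 103 = 103 + W)
A(R) = R**(5/2) (A(R) = R**(3/2)*R = R**(5/2))
F(187, 195) - A(G(-5))**2 = (103 + 187) - ((-5)**(5/2))**2 = 290 - (25*I*sqrt(5))**2 = 290 - 1*(-3125) = 290 + 3125 = 3415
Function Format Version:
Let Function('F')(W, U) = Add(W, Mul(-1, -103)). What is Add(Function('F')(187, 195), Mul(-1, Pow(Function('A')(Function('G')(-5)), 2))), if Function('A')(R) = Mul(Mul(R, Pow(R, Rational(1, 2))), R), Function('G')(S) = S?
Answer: 3415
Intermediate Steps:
Function('F')(W, U) = Add(103, W) (Function('F')(W, U) = Add(W, 103) = Add(103, W))
Function('A')(R) = Pow(R, Rational(5, 2)) (Function('A')(R) = Mul(Pow(R, Rational(3, 2)), R) = Pow(R, Rational(5, 2)))
Add(Function('F')(187, 195), Mul(-1, Pow(Function('A')(Function('G')(-5)), 2))) = Add(Add(103, 187), Mul(-1, Pow(Pow(-5, Rational(5, 2)), 2))) = Add(290, Mul(-1, Pow(Mul(25, I, Pow(5, Rational(1, 2))), 2))) = Add(290, Mul(-1, -3125)) = Add(290, 3125) = 3415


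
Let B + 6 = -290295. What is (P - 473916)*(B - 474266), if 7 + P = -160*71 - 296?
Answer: 371257679293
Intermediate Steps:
B = -290301 (B = -6 - 290295 = -290301)
P = -11663 (P = -7 + (-160*71 - 296) = -7 + (-11360 - 296) = -7 - 11656 = -11663)
(P - 473916)*(B - 474266) = (-11663 - 473916)*(-290301 - 474266) = -485579*(-764567) = 371257679293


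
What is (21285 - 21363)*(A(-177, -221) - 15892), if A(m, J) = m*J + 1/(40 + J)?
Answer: -327890472/181 ≈ -1.8116e+6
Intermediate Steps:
A(m, J) = 1/(40 + J) + J*m (A(m, J) = J*m + 1/(40 + J) = 1/(40 + J) + J*m)
(21285 - 21363)*(A(-177, -221) - 15892) = (21285 - 21363)*((1 - 177*(-221)**2 + 40*(-221)*(-177))/(40 - 221) - 15892) = -78*((1 - 177*48841 + 1564680)/(-181) - 15892) = -78*(-(1 - 8644857 + 1564680)/181 - 15892) = -78*(-1/181*(-7080176) - 15892) = -78*(7080176/181 - 15892) = -78*4203724/181 = -327890472/181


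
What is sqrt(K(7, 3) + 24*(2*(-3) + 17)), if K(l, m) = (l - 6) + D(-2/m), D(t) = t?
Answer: sqrt(2379)/3 ≈ 16.258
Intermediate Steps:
K(l, m) = -6 + l - 2/m (K(l, m) = (l - 6) - 2/m = (-6 + l) - 2/m = -6 + l - 2/m)
sqrt(K(7, 3) + 24*(2*(-3) + 17)) = sqrt((-6 + 7 - 2/3) + 24*(2*(-3) + 17)) = sqrt((-6 + 7 - 2*1/3) + 24*(-6 + 17)) = sqrt((-6 + 7 - 2/3) + 24*11) = sqrt(1/3 + 264) = sqrt(793/3) = sqrt(2379)/3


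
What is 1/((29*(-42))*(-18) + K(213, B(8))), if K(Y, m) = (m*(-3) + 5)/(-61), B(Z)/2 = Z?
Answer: 61/1337407 ≈ 4.5611e-5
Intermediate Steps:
B(Z) = 2*Z
K(Y, m) = -5/61 + 3*m/61 (K(Y, m) = (-3*m + 5)*(-1/61) = (5 - 3*m)*(-1/61) = -5/61 + 3*m/61)
1/((29*(-42))*(-18) + K(213, B(8))) = 1/((29*(-42))*(-18) + (-5/61 + 3*(2*8)/61)) = 1/(-1218*(-18) + (-5/61 + (3/61)*16)) = 1/(21924 + (-5/61 + 48/61)) = 1/(21924 + 43/61) = 1/(1337407/61) = 61/1337407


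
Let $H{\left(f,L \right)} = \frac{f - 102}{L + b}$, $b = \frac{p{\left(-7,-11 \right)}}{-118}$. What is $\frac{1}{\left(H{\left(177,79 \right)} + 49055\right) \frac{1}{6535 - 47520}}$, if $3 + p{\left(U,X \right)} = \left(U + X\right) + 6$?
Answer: $- \frac{76535389}{91607077} \approx -0.83547$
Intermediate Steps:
$p{\left(U,X \right)} = 3 + U + X$ ($p{\left(U,X \right)} = -3 + \left(\left(U + X\right) + 6\right) = -3 + \left(6 + U + X\right) = 3 + U + X$)
$b = \frac{15}{118}$ ($b = \frac{3 - 7 - 11}{-118} = \left(-15\right) \left(- \frac{1}{118}\right) = \frac{15}{118} \approx 0.12712$)
$H{\left(f,L \right)} = \frac{-102 + f}{\frac{15}{118} + L}$ ($H{\left(f,L \right)} = \frac{f - 102}{L + \frac{15}{118}} = \frac{-102 + f}{\frac{15}{118} + L}$)
$\frac{1}{\left(H{\left(177,79 \right)} + 49055\right) \frac{1}{6535 - 47520}} = \frac{1}{\left(\frac{118 \left(-102 + 177\right)}{15 + 118 \cdot 79} + 49055\right) \frac{1}{6535 - 47520}} = \frac{1}{\left(118 \frac{1}{15 + 9322} \cdot 75 + 49055\right) \frac{1}{-40985}} = \frac{1}{\left(118 \cdot \frac{1}{9337} \cdot 75 + 49055\right) \left(- \frac{1}{40985}\right)} = \frac{1}{\left(\frac{8850}{9337} + 49055\right) \left(- \frac{1}{40985}\right)} = \frac{1}{\frac{458035385}{9337} \left(- \frac{1}{40985}\right)} = \frac{1}{- \frac{91607077}{76535389}} = - \frac{76535389}{91607077}$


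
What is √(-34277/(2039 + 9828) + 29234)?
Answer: √4116491427067/11867 ≈ 170.97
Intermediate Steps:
√(-34277/(2039 + 9828) + 29234) = √(-34277/11867 + 29234) = √(346885601/11867) = √4116491427067/11867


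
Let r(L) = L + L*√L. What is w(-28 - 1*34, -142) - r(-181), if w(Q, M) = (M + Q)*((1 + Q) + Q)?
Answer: 25273 + 181*I*√181 ≈ 25273.0 + 2435.1*I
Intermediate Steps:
w(Q, M) = (1 + 2*Q)*(M + Q) (w(Q, M) = (M + Q)*(1 + 2*Q) = (1 + 2*Q)*(M + Q))
r(L) = L + L^(3/2)
w(-28 - 1*34, -142) - r(-181) = (-142 + (-28 - 1*34) + 2*(-28 - 1*34)² + 2*(-142)*(-28 - 1*34)) - (-181 + (-181)^(3/2)) = (-142 + (-28 - 34) + 2*(-28 - 34)² + 2*(-142)*(-28 - 34)) - (-181 - 181*I*√181) = (-142 - 62 + 2*(-62)² + 2*(-142)*(-62)) + (181 + 181*I*√181) = (-142 - 62 + 2*3844 + 17608) + (181 + 181*I*√181) = (-142 - 62 + 7688 + 17608) + (181 + 181*I*√181) = 25092 + (181 + 181*I*√181) = 25273 + 181*I*√181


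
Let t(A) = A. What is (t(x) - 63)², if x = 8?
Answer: 3025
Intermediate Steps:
(t(x) - 63)² = (8 - 63)² = (-55)² = 3025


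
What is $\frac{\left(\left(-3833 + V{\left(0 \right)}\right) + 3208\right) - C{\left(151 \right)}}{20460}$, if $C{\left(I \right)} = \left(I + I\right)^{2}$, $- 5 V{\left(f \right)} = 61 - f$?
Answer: $- \frac{20873}{4650} \approx -4.4888$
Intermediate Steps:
$V{\left(f \right)} = - \frac{61}{5} + \frac{f}{5}$ ($V{\left(f \right)} = - \frac{61 - f}{5} = - \frac{61}{5} + \frac{f}{5}$)
$C{\left(I \right)} = 4 I^{2}$ ($C{\left(I \right)} = \left(2 I\right)^{2} = 4 I^{2}$)
$\frac{\left(\left(-3833 + V{\left(0 \right)}\right) + 3208\right) - C{\left(151 \right)}}{20460} = \frac{\left(\left(-3833 + \left(- \frac{61}{5} + \frac{1}{5} \cdot 0\right)\right) + 3208\right) - 4 \cdot 151^{2}}{20460} = \left(\left(\left(-3833 + \left(- \frac{61}{5} + 0\right)\right) + 3208\right) - 4 \cdot 22801\right) \frac{1}{20460} = \left(\left(\left(-3833 - \frac{61}{5}\right) + 3208\right) - 91204\right) \frac{1}{20460} = \left(\left(- \frac{19226}{5} + 3208\right) - 91204\right) \frac{1}{20460} = \left(- \frac{3186}{5} - 91204\right) \frac{1}{20460} = \left(- \frac{459206}{5}\right) \frac{1}{20460} = - \frac{20873}{4650}$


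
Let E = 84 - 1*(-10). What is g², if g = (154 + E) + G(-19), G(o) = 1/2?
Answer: 247009/4 ≈ 61752.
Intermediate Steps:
E = 94 (E = 84 + 10 = 94)
G(o) = ½
g = 497/2 (g = (154 + 94) + ½ = 248 + ½ = 497/2 ≈ 248.50)
g² = (497/2)² = 247009/4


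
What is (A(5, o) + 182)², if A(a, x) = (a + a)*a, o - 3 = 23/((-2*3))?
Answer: 53824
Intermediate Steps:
o = -⅚ (o = 3 + 23/((-2*3)) = 3 + 23/(-6) = 3 + 23*(-⅙) = 3 - 23/6 = -⅚ ≈ -0.83333)
A(a, x) = 2*a² (A(a, x) = (2*a)*a = 2*a²)
(A(5, o) + 182)² = (2*5² + 182)² = (2*25 + 182)² = (50 + 182)² = 232² = 53824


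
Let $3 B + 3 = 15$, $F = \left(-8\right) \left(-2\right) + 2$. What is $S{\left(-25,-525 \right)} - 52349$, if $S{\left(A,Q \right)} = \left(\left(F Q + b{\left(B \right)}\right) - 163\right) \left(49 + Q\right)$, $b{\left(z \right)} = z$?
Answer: $4521535$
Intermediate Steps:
$F = 18$ ($F = 16 + 2 = 18$)
$B = 4$ ($B = -1 + \frac{1}{3} \cdot 15 = -1 + 5 = 4$)
$S{\left(A,Q \right)} = \left(-159 + 18 Q\right) \left(49 + Q\right)$ ($S{\left(A,Q \right)} = \left(\left(18 Q + 4\right) - 163\right) \left(49 + Q\right) = \left(\left(4 + 18 Q\right) - 163\right) \left(49 + Q\right) = \left(-159 + 18 Q\right) \left(49 + Q\right)$)
$S{\left(-25,-525 \right)} - 52349 = \left(-7791 + 18 \left(-525\right)^{2} + 723 \left(-525\right)\right) - 52349 = \left(-7791 + 18 \cdot 275625 - 379575\right) - 52349 = \left(-7791 + 4961250 - 379575\right) - 52349 = 4573884 - 52349 = 4521535$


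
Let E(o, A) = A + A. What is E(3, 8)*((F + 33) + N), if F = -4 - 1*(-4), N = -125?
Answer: -1472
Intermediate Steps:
E(o, A) = 2*A
F = 0 (F = -4 + 4 = 0)
E(3, 8)*((F + 33) + N) = (2*8)*((0 + 33) - 125) = 16*(33 - 125) = 16*(-92) = -1472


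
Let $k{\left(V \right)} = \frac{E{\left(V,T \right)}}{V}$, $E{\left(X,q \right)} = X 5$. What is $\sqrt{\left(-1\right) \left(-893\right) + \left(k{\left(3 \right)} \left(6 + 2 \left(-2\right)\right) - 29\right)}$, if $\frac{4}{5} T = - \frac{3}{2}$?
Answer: $\sqrt{874} \approx 29.563$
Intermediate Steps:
$T = - \frac{15}{8}$ ($T = \frac{5 \left(- \frac{3}{2}\right)}{4} = \frac{5 \left(\left(-3\right) \frac{1}{2}\right)}{4} = \frac{5}{4} \left(- \frac{3}{2}\right) = - \frac{15}{8} \approx -1.875$)
$E{\left(X,q \right)} = 5 X$
$k{\left(V \right)} = 5$ ($k{\left(V \right)} = \frac{5 V}{V} = 5$)
$\sqrt{\left(-1\right) \left(-893\right) + \left(k{\left(3 \right)} \left(6 + 2 \left(-2\right)\right) - 29\right)} = \sqrt{\left(-1\right) \left(-893\right) - \left(29 - 5 \left(6 + 2 \left(-2\right)\right)\right)} = \sqrt{893 - \left(29 - 5 \left(6 - 4\right)\right)} = \sqrt{893 + \left(5 \cdot 2 - 29\right)} = \sqrt{893 + \left(10 - 29\right)} = \sqrt{893 - 19} = \sqrt{874}$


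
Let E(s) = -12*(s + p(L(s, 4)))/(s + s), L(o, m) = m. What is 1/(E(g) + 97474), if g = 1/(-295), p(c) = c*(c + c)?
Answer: 1/154108 ≈ 6.4890e-6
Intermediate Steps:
p(c) = 2*c² (p(c) = c*(2*c) = 2*c²)
g = -1/295 ≈ -0.0033898
E(s) = -6*(32 + s)/s (E(s) = -12*(s + 2*4²)/(s + s) = -12*(s + 2*16)/(2*s) = -12*(s + 32)*1/(2*s) = -12*(32 + s)*1/(2*s) = -6*(32 + s)/s)
1/(E(g) + 97474) = 1/((-6 - 192/(-1/295)) + 97474) = 1/((-6 - 192*(-295)) + 97474) = 1/((-6 + 56640) + 97474) = 1/(56634 + 97474) = 1/154108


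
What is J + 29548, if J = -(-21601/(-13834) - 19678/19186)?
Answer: 3921231032309/132709562 ≈ 29547.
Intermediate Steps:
J = -71105667/132709562 (J = -(-21601*(-1/13834) - 19678*1/19186) = -(21601/13834 - 9839/9593) = -1*71105667/132709562 = -71105667/132709562 ≈ -0.53580)
J + 29548 = -71105667/132709562 + 29548 = 3921231032309/132709562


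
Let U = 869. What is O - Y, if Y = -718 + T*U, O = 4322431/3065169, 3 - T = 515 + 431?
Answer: 2514009958696/3065169 ≈ 8.2019e+5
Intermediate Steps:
T = -943 (T = 3 - (515 + 431) = 3 - 1*946 = 3 - 946 = -943)
O = 4322431/3065169 (O = 4322431*(1/3065169) = 4322431/3065169 ≈ 1.4102)
Y = -820185 (Y = -718 - 943*869 = -718 - 819467 = -820185)
O - Y = 4322431/3065169 - 1*(-820185) = 4322431/3065169 + 820185 = 2514009958696/3065169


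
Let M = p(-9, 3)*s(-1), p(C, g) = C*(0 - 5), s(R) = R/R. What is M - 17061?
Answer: -17016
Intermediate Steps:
s(R) = 1
p(C, g) = -5*C (p(C, g) = C*(-5) = -5*C)
M = 45 (M = -5*(-9)*1 = 45*1 = 45)
M - 17061 = 45 - 17061 = -17016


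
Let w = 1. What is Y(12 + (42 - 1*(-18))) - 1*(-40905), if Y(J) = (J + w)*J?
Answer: 46161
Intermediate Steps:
Y(J) = J*(1 + J) (Y(J) = (J + 1)*J = (1 + J)*J = J*(1 + J))
Y(12 + (42 - 1*(-18))) - 1*(-40905) = (12 + (42 - 1*(-18)))*(1 + (12 + (42 - 1*(-18)))) - 1*(-40905) = (12 + (42 + 18))*(1 + (12 + (42 + 18))) + 40905 = (12 + 60)*(1 + (12 + 60)) + 40905 = 72*(1 + 72) + 40905 = 72*73 + 40905 = 5256 + 40905 = 46161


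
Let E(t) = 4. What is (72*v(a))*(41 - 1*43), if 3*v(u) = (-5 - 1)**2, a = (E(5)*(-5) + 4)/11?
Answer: -1728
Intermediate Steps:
a = -16/11 (a = (4*(-5) + 4)/11 = (-20 + 4)*(1/11) = -16*1/11 = -16/11 ≈ -1.4545)
v(u) = 12 (v(u) = (-5 - 1)**2/3 = (1/3)*(-6)**2 = (1/3)*36 = 12)
(72*v(a))*(41 - 1*43) = (72*12)*(41 - 1*43) = 864*(41 - 43) = 864*(-2) = -1728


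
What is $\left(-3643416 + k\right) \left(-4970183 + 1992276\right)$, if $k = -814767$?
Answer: $13276054362981$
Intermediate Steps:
$\left(-3643416 + k\right) \left(-4970183 + 1992276\right) = \left(-3643416 - 814767\right) \left(-4970183 + 1992276\right) = \left(-4458183\right) \left(-2977907\right) = 13276054362981$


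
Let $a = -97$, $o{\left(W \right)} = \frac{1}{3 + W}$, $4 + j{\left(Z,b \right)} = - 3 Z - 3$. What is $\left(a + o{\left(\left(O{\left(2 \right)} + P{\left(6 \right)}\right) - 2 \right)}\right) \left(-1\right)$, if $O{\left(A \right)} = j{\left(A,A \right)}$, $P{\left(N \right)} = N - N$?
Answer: $\frac{1165}{12} \approx 97.083$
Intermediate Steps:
$P{\left(N \right)} = 0$
$j{\left(Z,b \right)} = -7 - 3 Z$ ($j{\left(Z,b \right)} = -4 - \left(3 + 3 Z\right) = -7 - 3 Z$)
$O{\left(A \right)} = -7 - 3 A$
$\left(a + o{\left(\left(O{\left(2 \right)} + P{\left(6 \right)}\right) - 2 \right)}\right) \left(-1\right) = \left(-97 + \frac{1}{3 + \left(\left(\left(-7 - 6\right) + 0\right) - 2\right)}\right) \left(-1\right) = \left(-97 + \frac{1}{3 + \left(\left(-13 + 0\right) - 2\right)}\right) \left(-1\right) = \left(-97 + \frac{1}{3 - 15}\right) \left(-1\right) = \left(-97 + \frac{1}{-12}\right) \left(-1\right) = \left(-97 - \frac{1}{12}\right) \left(-1\right) = \left(- \frac{1165}{12}\right) \left(-1\right) = \frac{1165}{12}$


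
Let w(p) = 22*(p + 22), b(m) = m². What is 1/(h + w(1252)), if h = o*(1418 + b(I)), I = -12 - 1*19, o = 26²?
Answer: 1/1636232 ≈ 6.1116e-7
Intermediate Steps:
o = 676
I = -31 (I = -12 - 19 = -31)
h = 1608204 (h = 676*(1418 + (-31)²) = 676*(1418 + 961) = 676*2379 = 1608204)
w(p) = 484 + 22*p (w(p) = 22*(22 + p) = 484 + 22*p)
1/(h + w(1252)) = 1/(1608204 + (484 + 22*1252)) = 1/(1608204 + (484 + 27544)) = 1/(1608204 + 28028) = 1/1636232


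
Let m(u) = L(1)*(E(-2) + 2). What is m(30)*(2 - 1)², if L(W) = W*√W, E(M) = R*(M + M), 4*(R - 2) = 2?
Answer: -8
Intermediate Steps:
R = 5/2 (R = 2 + (¼)*2 = 2 + ½ = 5/2 ≈ 2.5000)
E(M) = 5*M (E(M) = 5*(M + M)/2 = 5*(2*M)/2 = 5*M)
L(W) = W^(3/2)
m(u) = -8 (m(u) = 1^(3/2)*(5*(-2) + 2) = 1*(-10 + 2) = 1*(-8) = -8)
m(30)*(2 - 1)² = -8*(2 - 1)² = -8*1² = -8*1 = -8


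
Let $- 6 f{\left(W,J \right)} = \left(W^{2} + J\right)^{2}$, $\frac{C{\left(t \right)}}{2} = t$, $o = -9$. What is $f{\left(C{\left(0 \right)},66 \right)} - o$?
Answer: $-717$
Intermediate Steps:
$C{\left(t \right)} = 2 t$
$f{\left(W,J \right)} = - \frac{\left(J + W^{2}\right)^{2}}{6}$ ($f{\left(W,J \right)} = - \frac{\left(W^{2} + J\right)^{2}}{6} = - \frac{\left(J + W^{2}\right)^{2}}{6}$)
$f{\left(C{\left(0 \right)},66 \right)} - o = - \frac{\left(66 + \left(2 \cdot 0\right)^{2}\right)^{2}}{6} - -9 = - \frac{\left(66 + 0^{2}\right)^{2}}{6} + 9 = - \frac{\left(66 + 0\right)^{2}}{6} + 9 = - \frac{66^{2}}{6} + 9 = \left(- \frac{1}{6}\right) 4356 + 9 = -726 + 9 = -717$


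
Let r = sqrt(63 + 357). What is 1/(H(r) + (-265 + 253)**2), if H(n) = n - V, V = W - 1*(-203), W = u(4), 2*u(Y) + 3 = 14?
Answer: -86/4987 - 8*sqrt(105)/14961 ≈ -0.022724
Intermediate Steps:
u(Y) = 11/2 (u(Y) = -3/2 + (1/2)*14 = -3/2 + 7 = 11/2)
W = 11/2 ≈ 5.5000
r = 2*sqrt(105) (r = sqrt(420) = 2*sqrt(105) ≈ 20.494)
V = 417/2 (V = 11/2 - 1*(-203) = 11/2 + 203 = 417/2 ≈ 208.50)
H(n) = -417/2 + n (H(n) = n - 1*417/2 = n - 417/2 = -417/2 + n)
1/(H(r) + (-265 + 253)**2) = 1/((-417/2 + 2*sqrt(105)) + (-265 + 253)**2) = 1/((-417/2 + 2*sqrt(105)) + (-12)**2) = 1/((-417/2 + 2*sqrt(105)) + 144) = 1/(-129/2 + 2*sqrt(105))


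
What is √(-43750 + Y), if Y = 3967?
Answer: I*√39783 ≈ 199.46*I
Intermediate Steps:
√(-43750 + Y) = √(-43750 + 3967) = √(-39783) = I*√39783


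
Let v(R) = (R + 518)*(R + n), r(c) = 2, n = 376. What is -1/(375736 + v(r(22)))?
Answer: -1/572296 ≈ -1.7473e-6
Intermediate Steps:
v(R) = (376 + R)*(518 + R) (v(R) = (R + 518)*(R + 376) = (518 + R)*(376 + R) = (376 + R)*(518 + R))
-1/(375736 + v(r(22))) = -1/(375736 + (194768 + 2² + 894*2)) = -1/(375736 + (194768 + 4 + 1788)) = -1/(375736 + 196560) = -1/572296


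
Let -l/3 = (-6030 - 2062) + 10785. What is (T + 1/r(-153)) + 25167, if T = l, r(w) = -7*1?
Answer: 119615/7 ≈ 17088.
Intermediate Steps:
r(w) = -7
l = -8079 (l = -3*((-6030 - 2062) + 10785) = -3*(-8092 + 10785) = -3*2693 = -8079)
T = -8079
(T + 1/r(-153)) + 25167 = (-8079 + 1/(-7)) + 25167 = (-8079 - ⅐) + 25167 = -56554/7 + 25167 = 119615/7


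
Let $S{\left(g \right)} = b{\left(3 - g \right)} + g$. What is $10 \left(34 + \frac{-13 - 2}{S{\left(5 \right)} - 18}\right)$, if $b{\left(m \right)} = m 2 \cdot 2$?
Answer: $\frac{2430}{7} \approx 347.14$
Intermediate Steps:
$b{\left(m \right)} = 4 m$ ($b{\left(m \right)} = 2 m 2 = 4 m$)
$S{\left(g \right)} = 12 - 3 g$ ($S{\left(g \right)} = 4 \left(3 - g\right) + g = \left(12 - 4 g\right) + g = 12 - 3 g$)
$10 \left(34 + \frac{-13 - 2}{S{\left(5 \right)} - 18}\right) = 10 \left(34 + \frac{-13 - 2}{\left(12 - 15\right) - 18}\right) = 10 \left(34 - \frac{15}{\left(12 - 15\right) - 18}\right) = 10 \left(34 - \frac{15}{-3 - 18}\right) = 10 \left(34 - \frac{15}{-21}\right) = 10 \left(34 - - \frac{5}{7}\right) = 10 \left(34 + \frac{5}{7}\right) = 10 \cdot \frac{243}{7} = \frac{2430}{7}$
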